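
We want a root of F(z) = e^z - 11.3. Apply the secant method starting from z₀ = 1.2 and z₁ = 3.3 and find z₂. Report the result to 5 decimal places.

F(1.2) = -7.9798831, F(3.3) = 15.8126389
z₂ = 3.3000000 − 15.8126389·(3.3000000 − 1.2000000) / (15.8126389 − (-7.9798831)) = 3.3000000 − (33.2065417)/(23.7925220) = 1.9043286

1.90433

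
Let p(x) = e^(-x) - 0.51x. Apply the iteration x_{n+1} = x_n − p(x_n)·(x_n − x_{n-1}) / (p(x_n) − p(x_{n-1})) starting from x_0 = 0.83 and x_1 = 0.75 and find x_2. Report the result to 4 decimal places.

p(0.83) = 0.012749, p(0.75) = 0.089867
x_2 = 0.750000 − 0.089867·(0.750000 − 0.830000) / (0.089867 − 0.012749) = 0.750000 − (-0.007189)/(0.077117) = 0.843226

0.8432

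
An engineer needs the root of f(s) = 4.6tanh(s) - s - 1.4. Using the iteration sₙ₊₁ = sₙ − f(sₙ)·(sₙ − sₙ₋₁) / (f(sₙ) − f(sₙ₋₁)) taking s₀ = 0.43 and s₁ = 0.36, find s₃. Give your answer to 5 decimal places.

f(0.43) = 0.0344780, f(0.36) = -0.1720154
s₂ = 0.3600000 − (-0.1720154)·(0.3600000 − 0.4300000) / (-0.1720154 − 0.0344780) = 0.3600000 − (0.0120411)/(-0.2064935) = 0.4183122
f(0.4183122) = 0.0010227
s₃ = 0.4183122 − 0.0010227·(0.4183122 − 0.3600000) / (0.0010227 − (-0.1720154)) = 0.4183122 − (0.0000596)/(0.1730381) = 0.4179675

0.41797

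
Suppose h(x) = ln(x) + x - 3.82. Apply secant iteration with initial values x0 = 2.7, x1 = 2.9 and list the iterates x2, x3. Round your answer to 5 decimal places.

2.79338, 2.79291

h(2.7) = -0.1267482, h(2.9) = 0.1447107
x2 = 2.9000000 − 0.1447107·(2.9000000 − 2.7000000) / (0.1447107 − (-0.1267482)) = 2.9000000 − (0.0289421)/(0.2714590) = 2.7933830
h(2.7933830) = 0.0006364
x3 = 2.7933830 − 0.0006364·(2.7933830 − 2.9000000) / (0.0006364 − 0.1447107) = 2.7933830 − (-0.0000678)/(-0.1440744) = 2.7929121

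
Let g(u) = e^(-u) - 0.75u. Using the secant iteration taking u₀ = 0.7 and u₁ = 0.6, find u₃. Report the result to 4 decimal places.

g(0.7) = -0.028415, g(0.6) = 0.098812
u₂ = 0.600000 − 0.098812·(0.600000 − 0.700000) / (0.098812 − (-0.028415)) = 0.600000 − (-0.009881)/(0.127226) = 0.677666
g(0.677666) = -0.000449
u₃ = 0.677666 − (-0.000449)·(0.677666 − 0.600000) / (-0.000449 − 0.098812) = 0.677666 − (-0.000035)/(-0.099260) = 0.677315

0.6773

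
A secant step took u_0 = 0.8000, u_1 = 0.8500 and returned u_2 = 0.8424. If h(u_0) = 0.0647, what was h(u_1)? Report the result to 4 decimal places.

The secant line through (0.8000, 0.0647) and (0.8500, h(u_1)) crosses zero at u_2 = 0.8424.
So (0.8000, 0.0647), (0.8500, h(u_1)), (0.8424, 0) are collinear:
h(u_1) = 0.0647 · (0.8500 − 0.8424) / (0.8000 − 0.8424) = 0.0647 · (0.007600)/(-0.042400) = -0.011597

-0.0116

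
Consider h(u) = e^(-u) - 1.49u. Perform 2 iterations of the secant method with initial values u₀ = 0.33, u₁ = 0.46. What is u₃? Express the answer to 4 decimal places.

0.4346

h(0.33) = 0.227224, h(0.46) = -0.054116
u₂ = 0.460000 − (-0.054116)·(0.460000 − 0.330000) / (-0.054116 − 0.227224) = 0.460000 − (-0.007035)/(-0.281340) = 0.434994
h(0.434994) = -0.000873
u₃ = 0.434994 − (-0.000873)·(0.434994 − 0.460000) / (-0.000873 − (-0.054116)) = 0.434994 − (0.000022)/(0.053243) = 0.434584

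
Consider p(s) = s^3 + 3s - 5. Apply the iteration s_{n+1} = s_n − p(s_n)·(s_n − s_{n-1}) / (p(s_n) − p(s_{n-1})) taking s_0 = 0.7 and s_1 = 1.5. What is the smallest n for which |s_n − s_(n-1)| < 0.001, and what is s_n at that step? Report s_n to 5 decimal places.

p(0.7) = -2.5570000, p(1.5) = 2.8750000
s_2 = 1.5000000 − 2.8750000·(0.8000000)/(5.4320000) = 1.0765832;  |Δ| = 0.4234168
p(1.0765832) = -0.5224566
s_3 = 1.0765832 − (-0.5224566)·(-0.4234168)/(-3.3974566) = 1.1416957;  |Δ| = 0.0651125
p(1.1416957) = -0.0867478
s_4 = 1.1416957 − (-0.0867478)·(0.0651125)/(0.4357088) = 1.1546593;  |Δ| = 0.0129636
p(1.1546593) = 0.0034139
s_5 = 1.1546593 − 0.0034139·(0.0129636)/(0.0901617) = 1.1541685;  |Δ| = 0.0004909
|s_5 − s_4| = 0.0004909 < 0.001

n = 5, s_n = 1.15417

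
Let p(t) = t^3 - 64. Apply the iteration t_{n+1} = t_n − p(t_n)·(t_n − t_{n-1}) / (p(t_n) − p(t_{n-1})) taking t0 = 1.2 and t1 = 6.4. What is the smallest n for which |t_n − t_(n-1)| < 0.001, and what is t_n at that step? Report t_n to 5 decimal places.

p(1.2) = -62.2720000, p(6.4) = 198.1440000
t2 = 6.4000000 − 198.1440000·(5.2000000)/(260.4160000) = 2.4434505;  |Δ| = 3.9565495
p(2.4434505) = -49.4115005
t3 = 2.4434505 − (-49.4115005)·(-3.9565495)/(-247.5555005) = 3.2331685;  |Δ| = 0.7897181
p(3.2331685) = -30.2024647
t4 = 3.2331685 − (-30.2024647)·(0.7897181)/(19.2090358) = 4.4748462;  |Δ| = 1.2416777
p(4.4748462) = 25.6054352
t5 = 4.4748462 − 25.6054352·(1.2416777)/(55.8078999) = 3.9051474;  |Δ| = 0.5696989
p(3.9051474) = -4.4458156
t6 = 3.9051474 − (-4.4458156)·(-0.5696989)/(-30.0512508) = 3.9894293;  |Δ| = 0.0842819
p(3.9894293) = -0.5060561
t7 = 3.9894293 − (-0.5060561)·(0.0842819)/(3.9397595) = 4.0002551;  |Δ| = 0.0108259
p(4.0002551) = 0.0122472
t8 = 4.0002551 − 0.0122472·(0.0108259)/(0.5183033) = 3.9999993;  |Δ| = 0.0002558
|t8 − t7| = 0.0002558 < 0.001

n = 8, t_n = 4.00000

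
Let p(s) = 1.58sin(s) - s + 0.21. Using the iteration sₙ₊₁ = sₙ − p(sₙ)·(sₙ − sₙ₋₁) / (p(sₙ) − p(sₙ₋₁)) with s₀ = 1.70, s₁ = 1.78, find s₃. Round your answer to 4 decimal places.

1.7614

p(1.70) = 0.076830, p(1.78) = -0.024449
s₂ = 1.780000 − (-0.024449)·(1.780000 − 1.700000) / (-0.024449 − 0.076830) = 1.780000 − (-0.001956)/(-0.101280) = 1.760688
p(1.760688) = 0.000911
s₃ = 1.760688 − 0.000911·(1.760688 − 1.780000) / (0.000911 − (-0.024449)) = 1.760688 − (-0.000018)/(0.025361) = 1.761382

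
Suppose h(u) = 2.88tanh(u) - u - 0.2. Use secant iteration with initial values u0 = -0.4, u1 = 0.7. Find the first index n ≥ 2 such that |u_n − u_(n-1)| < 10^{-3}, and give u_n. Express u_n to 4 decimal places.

h(-0.4) = -0.894253, h(0.7) = 0.840579
u2 = 0.700000 − 0.840579·(1.100000)/(1.734832) = 0.167016;  |Δ| = 0.532984
h(0.167016) = 0.109568
u3 = 0.167016 − 0.109568·(-0.532984)/(-0.731012) = 0.087130;  |Δ| = 0.079886
h(0.087130) = -0.036828
u4 = 0.087130 − (-0.036828)·(-0.079886)/(-0.146396) = 0.107227;  |Δ| = 0.020097
h(0.107227) = 0.000408
u5 = 0.107227 − 0.000408·(0.020097)/(0.037237) = 0.107006;  |Δ| = 0.000220
|u5 − u4| = 0.000220 < 10^{-3}

n = 5, u_n = 0.1070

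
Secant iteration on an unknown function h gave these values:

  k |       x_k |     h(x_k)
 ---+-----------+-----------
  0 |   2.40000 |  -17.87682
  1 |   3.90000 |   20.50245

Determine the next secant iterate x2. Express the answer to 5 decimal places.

3.09869

x2 = 3.90000 − 20.50245·(3.90000 − 2.40000) / (20.50245 − (-17.87682))
   = 3.90000 − (30.7536750)/(38.3792700) = 3.0986905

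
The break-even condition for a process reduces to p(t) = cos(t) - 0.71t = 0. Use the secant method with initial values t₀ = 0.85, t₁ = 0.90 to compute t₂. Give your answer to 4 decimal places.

0.8882

p(0.85) = 0.056483, p(0.90) = -0.017390
t₂ = 0.900000 − (-0.017390)·(0.900000 − 0.850000) / (-0.017390 − 0.056483) = 0.900000 − (-0.000870)/(-0.073873) = 0.888230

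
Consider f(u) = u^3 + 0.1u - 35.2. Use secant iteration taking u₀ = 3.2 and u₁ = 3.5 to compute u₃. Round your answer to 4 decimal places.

3.2668

f(3.2) = -2.112000, f(3.5) = 8.025000
u₂ = 3.500000 − 8.025000·(3.500000 − 3.200000) / (8.025000 − (-2.112000)) = 3.500000 − (2.407500)/(10.137000) = 3.262504
f(3.262504) = -0.147887
u₃ = 3.262504 − (-0.147887)·(3.262504 − 3.500000) / (-0.147887 − 8.025000) = 3.262504 − (0.035123)/(-8.172887) = 3.266801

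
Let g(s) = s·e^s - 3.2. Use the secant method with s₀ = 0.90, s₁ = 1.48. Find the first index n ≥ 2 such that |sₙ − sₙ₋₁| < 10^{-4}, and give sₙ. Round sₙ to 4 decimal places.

n = 6, sₙ = 1.0832

g(0.90) = -0.986357, g(1.48) = 3.301560
s₂ = 1.480000 − 3.301560·(0.580000)/(4.287917) = 1.033418;  |Δ| = 0.446582
g(1.033418) = -0.295415
s₃ = 1.033418 − (-0.295415)·(-0.446582)/(-3.596974) = 1.070096;  |Δ| = 0.036677
g(1.070096) = -0.079967
s₄ = 1.070096 − (-0.079967)·(0.036677)/(0.215448) = 1.083709;  |Δ| = 0.013613
g(1.083709) = 0.003033
s₅ = 1.083709 − 0.003033·(0.013613)/(0.083000) = 1.083211;  |Δ| = 0.000498
g(1.083211) = -0.000030
s₆ = 1.083211 − (-0.000030)·(-0.000498)/(-0.003063) = 1.083216;  |Δ| = 0.000005
|s₆ − s₅| = 0.000005 < 10^{-4}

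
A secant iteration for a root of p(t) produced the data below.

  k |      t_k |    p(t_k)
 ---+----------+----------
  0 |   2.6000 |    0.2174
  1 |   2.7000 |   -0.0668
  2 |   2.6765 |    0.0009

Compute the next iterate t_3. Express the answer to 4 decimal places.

t_3 = 2.6765 − 0.0009·(2.6765 − 2.7000) / (0.0009 − (-0.0668))
   = 2.6765 − (-0.000021)/(0.067700) = 2.676812

2.6768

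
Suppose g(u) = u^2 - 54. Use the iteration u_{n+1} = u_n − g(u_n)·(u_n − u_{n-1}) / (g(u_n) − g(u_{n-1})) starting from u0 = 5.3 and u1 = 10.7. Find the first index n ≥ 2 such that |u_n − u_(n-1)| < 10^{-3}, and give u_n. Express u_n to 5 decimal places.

n = 6, u_n = 7.34847

g(5.3) = -25.9100000, g(10.7) = 60.4900000
u2 = 10.7000000 − 60.4900000·(5.4000000)/(86.4000000) = 6.9193750;  |Δ| = 3.7806250
g(6.9193750) = -6.1222496
u3 = 6.9193750 − (-6.1222496)·(-3.7806250)/(-66.6122496) = 7.2668476;  |Δ| = 0.3474726
g(7.2668476) = -1.1929263
u4 = 7.2668476 − (-1.1929263)·(0.3474726)/(4.9293233) = 7.3509381;  |Δ| = 0.0840905
g(7.3509381) = 0.0362903
u5 = 7.3509381 − 0.0362903·(0.0840905)/(1.2292167) = 7.3484554;  |Δ| = 0.0024826
g(7.3484554) = -0.0002026
u6 = 7.3484554 − (-0.0002026)·(-0.0024826)/(-0.0364929) = 7.3484692;  |Δ| = 0.0000138
|u6 − u5| = 0.0000138 < 10^{-3}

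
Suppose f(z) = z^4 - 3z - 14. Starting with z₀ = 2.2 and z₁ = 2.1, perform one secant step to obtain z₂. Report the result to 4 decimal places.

f(2.2) = 2.825600, f(2.1) = -0.851900
z₂ = 2.100000 − (-0.851900)·(2.100000 − 2.200000) / (-0.851900 − 2.825600) = 2.100000 − (0.085190)/(-3.677500) = 2.123165

2.1232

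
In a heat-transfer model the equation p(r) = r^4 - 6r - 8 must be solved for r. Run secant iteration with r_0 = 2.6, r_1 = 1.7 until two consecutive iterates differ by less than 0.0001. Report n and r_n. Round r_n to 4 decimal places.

n = 7, r_n = 2.1360

p(2.6) = 22.097600, p(1.7) = -9.847900
r_2 = 1.700000 − (-9.847900)·(-0.900000)/(-31.945500) = 1.977445;  |Δ| = 0.277445
p(1.977445) = -4.574319
r_3 = 1.977445 − (-4.574319)·(0.277445)/(5.273581) = 2.218101;  |Δ| = 0.240656
p(2.218101) = 2.897521
r_4 = 2.218101 − 2.897521·(0.240656)/(7.471841) = 2.124776;  |Δ| = 0.093325
p(2.124776) = -0.366370
r_5 = 2.124776 − (-0.366370)·(-0.093325)/(-3.263891) = 2.135252;  |Δ| = 0.010476
p(2.135252) = -0.024284
r_6 = 2.135252 − (-0.024284)·(0.010476)/(0.342086) = 2.135996;  |Δ| = 0.000744
p(2.135996) = 0.000228
r_7 = 2.135996 − 0.000228·(0.000744)/(0.024511) = 2.135989;  |Δ| = 0.000007
|r_7 − r_6| = 0.000007 < 0.0001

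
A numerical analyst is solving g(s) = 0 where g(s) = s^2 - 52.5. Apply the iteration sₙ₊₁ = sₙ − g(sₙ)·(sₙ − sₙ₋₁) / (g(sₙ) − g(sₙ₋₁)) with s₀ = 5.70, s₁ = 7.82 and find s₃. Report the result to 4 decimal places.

g(5.70) = -20.010000, g(7.82) = 8.652400
s₂ = 7.820000 − 8.652400·(7.820000 − 5.700000) / (8.652400 − (-20.010000)) = 7.820000 − (18.343088)/(28.662400) = 7.180030
g(7.180030) = -0.947175
s₃ = 7.180030 − (-0.947175)·(7.180030 − 7.820000) / (-0.947175 − 8.652400) = 7.180030 − (0.606164)/(-9.599575) = 7.243174

7.2432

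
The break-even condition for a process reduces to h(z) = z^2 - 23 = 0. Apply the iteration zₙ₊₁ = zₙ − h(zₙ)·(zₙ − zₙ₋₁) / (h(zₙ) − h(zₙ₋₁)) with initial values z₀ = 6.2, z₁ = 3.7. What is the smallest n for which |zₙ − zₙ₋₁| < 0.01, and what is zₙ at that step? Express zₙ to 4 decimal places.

h(6.2) = 15.440000, h(3.7) = -9.310000
z₂ = 3.700000 − (-9.310000)·(-2.500000)/(-24.750000) = 4.640404;  |Δ| = 0.940404
h(4.640404) = -1.466650
z₃ = 4.640404 − (-1.466650)·(0.940404)/(7.843350) = 4.816253;  |Δ| = 0.175849
h(4.816253) = 0.196292
z₄ = 4.816253 − 0.196292·(0.175849)/(1.662942) = 4.795496;  |Δ| = 0.020757
h(4.795496) = -0.003219
z₅ = 4.795496 − (-0.003219)·(-0.020757)/(-0.199511) = 4.795831;  |Δ| = 0.000335
|z₅ − z₄| = 0.000335 < 0.01

n = 5, zₙ = 4.7958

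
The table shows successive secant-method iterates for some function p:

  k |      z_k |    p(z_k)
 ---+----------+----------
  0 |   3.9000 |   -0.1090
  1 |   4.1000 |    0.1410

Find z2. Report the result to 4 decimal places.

z2 = 4.1000 − 0.1410·(4.1000 − 3.9000) / (0.1410 − (-0.1090))
   = 4.1000 − (0.028200)/(0.250000) = 3.987200

3.9872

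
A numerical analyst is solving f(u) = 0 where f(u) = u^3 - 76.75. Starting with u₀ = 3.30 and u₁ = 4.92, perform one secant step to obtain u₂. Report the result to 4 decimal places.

4.0951

f(3.30) = -40.813000, f(4.92) = 42.345488
u₂ = 4.920000 − 42.345488·(4.920000 − 3.300000) / (42.345488 − (-40.813000)) = 4.920000 − (68.599691)/(83.158488) = 4.095073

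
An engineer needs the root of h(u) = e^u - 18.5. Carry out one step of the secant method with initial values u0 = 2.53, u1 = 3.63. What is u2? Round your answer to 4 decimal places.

h(2.53) = -5.946494, h(3.63) = 19.212817
u2 = 3.630000 − 19.212817·(3.630000 − 2.530000) / (19.212817 − (-5.946494)) = 3.630000 − (21.134098)/(25.159310) = 2.789989

2.7900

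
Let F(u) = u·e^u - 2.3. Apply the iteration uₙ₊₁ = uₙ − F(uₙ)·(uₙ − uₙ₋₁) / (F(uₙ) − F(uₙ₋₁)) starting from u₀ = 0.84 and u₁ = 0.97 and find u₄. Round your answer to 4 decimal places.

0.9182

F(0.84) = -0.354252, F(0.97) = 0.258806
u₂ = 0.970000 − 0.258806·(0.970000 − 0.840000) / (0.258806 − (-0.354252)) = 0.970000 − (0.033645)/(0.613058) = 0.915120
F(0.915120) = -0.014878
u₃ = 0.915120 − (-0.014878)·(0.915120 − 0.970000) / (-0.014878 − 0.258806) = 0.915120 − (0.000817)/(-0.273684) = 0.918103
F(0.918103) = -0.000578
u₄ = 0.918103 − (-0.000578)·(0.918103 − 0.915120) / (-0.000578 − (-0.014878)) = 0.918103 − (-0.000002)/(0.014300) = 0.918224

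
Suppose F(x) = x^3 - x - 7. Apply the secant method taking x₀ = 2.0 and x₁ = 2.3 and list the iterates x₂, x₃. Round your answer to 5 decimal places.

2.07758, 2.08580

F(2.0) = -1.0000000, F(2.3) = 2.8670000
x₂ = 2.3000000 − 2.8670000·(2.3000000 − 2.0000000) / (2.8670000 − (-1.0000000)) = 2.3000000 − (0.8601000)/(3.8670000) = 2.0775795
F(2.0775795) = -0.1100469
x₃ = 2.0775795 − (-0.1100469)·(2.0775795 − 2.3000000) / (-0.1100469 − 2.8670000) = 2.0775795 − (0.0244767)/(-2.9770469) = 2.0858013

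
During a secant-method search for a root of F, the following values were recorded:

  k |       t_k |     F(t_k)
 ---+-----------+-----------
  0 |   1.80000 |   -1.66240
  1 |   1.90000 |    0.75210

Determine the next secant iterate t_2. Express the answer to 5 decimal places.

1.86885

t_2 = 1.90000 − 0.75210·(1.90000 − 1.80000) / (0.75210 − (-1.66240))
   = 1.90000 − (0.0752100)/(2.4145000) = 1.8688507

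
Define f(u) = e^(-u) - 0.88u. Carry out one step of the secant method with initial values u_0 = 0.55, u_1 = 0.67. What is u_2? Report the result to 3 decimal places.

f(0.55) = 0.09295, f(0.67) = -0.07789
u_2 = 0.67000 − (-0.07789)·(0.67000 − 0.55000) / (-0.07789 − 0.09295) = 0.67000 − (-0.00935)/(-0.17084) = 0.61529

0.615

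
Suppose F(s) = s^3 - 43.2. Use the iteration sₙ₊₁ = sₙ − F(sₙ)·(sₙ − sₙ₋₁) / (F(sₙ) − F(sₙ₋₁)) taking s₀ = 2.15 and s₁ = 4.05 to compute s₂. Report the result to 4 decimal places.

3.2687

F(2.15) = -33.261625, F(4.05) = 23.230125
s₂ = 4.050000 − 23.230125·(4.050000 − 2.150000) / (23.230125 − (-33.261625)) = 4.050000 − (44.137237)/(56.491750) = 3.268696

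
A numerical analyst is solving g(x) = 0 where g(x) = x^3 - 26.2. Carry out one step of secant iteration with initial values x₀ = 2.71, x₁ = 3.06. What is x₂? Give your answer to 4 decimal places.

g(2.71) = -6.297489, g(3.06) = 2.452616
x₂ = 3.060000 − 2.452616·(3.060000 − 2.710000) / (2.452616 − (-6.297489)) = 3.060000 − (0.858416)/(8.750105) = 2.961897

2.9619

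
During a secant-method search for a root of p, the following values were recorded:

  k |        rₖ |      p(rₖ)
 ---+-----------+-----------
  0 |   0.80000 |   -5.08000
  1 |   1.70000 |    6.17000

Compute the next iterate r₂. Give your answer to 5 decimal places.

r₂ = 1.70000 − 6.17000·(1.70000 − 0.80000) / (6.17000 − (-5.08000))
   = 1.70000 − (5.5530000)/(11.2500000) = 1.2064000

1.20640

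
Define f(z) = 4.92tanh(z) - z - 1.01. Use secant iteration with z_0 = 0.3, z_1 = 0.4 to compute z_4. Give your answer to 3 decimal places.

f(0.3) = 0.12326, f(0.4) = 0.45935
z_2 = 0.40000 − 0.45935·(0.40000 − 0.30000) / (0.45935 − 0.12326) = 0.40000 − (0.04593)/(0.33609) = 0.26333
f(0.26333) = -0.00690
z_3 = 0.26333 − (-0.00690)·(0.26333 − 0.40000) / (-0.00690 − 0.45935) = 0.26333 − (0.00094)/(-0.46625) = 0.26535
f(0.26535) = 0.00036
z_4 = 0.26535 − 0.00036·(0.26535 − 0.26333) / (0.00036 − (-0.00690)) = 0.26535 − (0.00000)/(0.00726) = 0.26525

0.265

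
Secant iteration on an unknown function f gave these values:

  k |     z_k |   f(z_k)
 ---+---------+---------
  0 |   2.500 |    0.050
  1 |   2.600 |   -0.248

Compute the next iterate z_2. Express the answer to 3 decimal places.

z_2 = 2.600 − (-0.248)·(2.600 − 2.500) / (-0.248 − 0.050)
   = 2.600 − (-0.02480)/(-0.29800) = 2.51678

2.517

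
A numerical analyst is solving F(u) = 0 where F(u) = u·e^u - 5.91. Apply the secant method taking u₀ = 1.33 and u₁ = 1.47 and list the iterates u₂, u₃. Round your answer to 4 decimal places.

F(1.33) = -0.881212, F(1.47) = 0.483376
u₂ = 1.470000 − 0.483376·(1.470000 − 1.330000) / (0.483376 − (-0.881212)) = 1.470000 − (0.067673)/(1.364588) = 1.420408
F(1.420408) = -0.031203
u₃ = 1.420408 − (-0.031203)·(1.420408 − 1.470000) / (-0.031203 − 0.483376) = 1.420408 − (0.001547)/(-0.514578) = 1.423415

1.4204, 1.4234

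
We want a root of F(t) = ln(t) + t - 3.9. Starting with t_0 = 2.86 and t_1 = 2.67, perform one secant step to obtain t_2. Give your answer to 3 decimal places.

F(2.86) = 0.01082, F(2.67) = -0.24792
t_2 = 2.67000 − (-0.24792)·(2.67000 − 2.86000) / (-0.24792 − 0.01082) = 2.67000 − (0.04711)/(-0.25874) = 2.85205

2.852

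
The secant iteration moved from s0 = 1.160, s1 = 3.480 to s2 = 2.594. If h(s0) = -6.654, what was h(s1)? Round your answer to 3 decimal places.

4.111

The secant line through (1.160, -6.654) and (3.480, h(s1)) crosses zero at s2 = 2.594.
So (1.160, -6.654), (3.480, h(s1)), (2.594, 0) are collinear:
h(s1) = -6.654 · (3.480 − 2.594) / (1.160 − 2.594) = -6.654 · (0.88600)/(-1.43400) = 4.11119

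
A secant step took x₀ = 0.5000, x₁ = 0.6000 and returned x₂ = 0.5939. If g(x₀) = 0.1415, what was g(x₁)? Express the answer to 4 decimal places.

The secant line through (0.5000, 0.1415) and (0.6000, g(x₁)) crosses zero at x₂ = 0.5939.
So (0.5000, 0.1415), (0.6000, g(x₁)), (0.5939, 0) are collinear:
g(x₁) = 0.1415 · (0.6000 − 0.5939) / (0.5000 − 0.5939) = 0.1415 · (0.006100)/(-0.093900) = -0.009192

-0.0092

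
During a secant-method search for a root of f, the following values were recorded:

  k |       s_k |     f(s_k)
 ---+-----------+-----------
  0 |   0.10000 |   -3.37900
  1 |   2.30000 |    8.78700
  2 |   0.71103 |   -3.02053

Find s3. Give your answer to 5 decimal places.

s3 = 0.71103 − (-3.02053)·(0.71103 − 2.30000) / (-3.02053 − 8.78700)
   = 0.71103 − (4.7995316)/(-11.8075300) = 1.1175106

1.11751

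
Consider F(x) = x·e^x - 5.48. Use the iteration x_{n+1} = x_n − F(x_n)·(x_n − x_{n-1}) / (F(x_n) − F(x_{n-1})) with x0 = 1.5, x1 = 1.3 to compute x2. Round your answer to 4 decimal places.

F(1.5) = 1.242534, F(1.3) = -0.709914
x2 = 1.300000 − (-0.709914)·(1.300000 − 1.500000) / (-0.709914 − 1.242534) = 1.300000 − (0.141983)/(-1.952448) = 1.372720

1.3727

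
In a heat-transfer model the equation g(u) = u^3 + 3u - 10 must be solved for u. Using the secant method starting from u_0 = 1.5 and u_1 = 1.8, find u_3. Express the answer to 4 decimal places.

1.6985

g(1.5) = -2.125000, g(1.8) = 1.232000
u_2 = 1.800000 − 1.232000·(1.800000 − 1.500000) / (1.232000 − (-2.125000)) = 1.800000 − (0.369600)/(3.357000) = 1.689902
g(1.689902) = -0.104328
u_3 = 1.689902 − (-0.104328)·(1.689902 − 1.800000) / (-0.104328 − 1.232000) = 1.689902 − (0.011486)/(-1.336328) = 1.698497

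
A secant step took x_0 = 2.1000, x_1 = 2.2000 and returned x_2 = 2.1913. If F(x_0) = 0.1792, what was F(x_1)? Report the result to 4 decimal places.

The secant line through (2.1000, 0.1792) and (2.2000, F(x_1)) crosses zero at x_2 = 2.1913.
So (2.1000, 0.1792), (2.2000, F(x_1)), (2.1913, 0) are collinear:
F(x_1) = 0.1792 · (2.2000 − 2.1913) / (2.1000 − 2.1913) = 0.1792 · (0.008700)/(-0.091300) = -0.017076

-0.0171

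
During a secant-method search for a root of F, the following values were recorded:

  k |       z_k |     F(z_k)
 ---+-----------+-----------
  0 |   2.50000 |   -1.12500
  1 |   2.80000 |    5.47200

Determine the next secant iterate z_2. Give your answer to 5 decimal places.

z_2 = 2.80000 − 5.47200·(2.80000 − 2.50000) / (5.47200 − (-1.12500))
   = 2.80000 − (1.6416000)/(6.5970000) = 2.5511596

2.55116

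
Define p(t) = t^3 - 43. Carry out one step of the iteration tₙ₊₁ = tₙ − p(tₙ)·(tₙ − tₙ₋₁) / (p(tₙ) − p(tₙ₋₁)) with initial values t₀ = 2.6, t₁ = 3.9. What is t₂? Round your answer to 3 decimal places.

3.392

p(2.6) = -25.42400, p(3.9) = 16.31900
t₂ = 3.90000 − 16.31900·(3.90000 − 2.60000) / (16.31900 − (-25.42400)) = 3.90000 − (21.21470)/(41.74300) = 3.39178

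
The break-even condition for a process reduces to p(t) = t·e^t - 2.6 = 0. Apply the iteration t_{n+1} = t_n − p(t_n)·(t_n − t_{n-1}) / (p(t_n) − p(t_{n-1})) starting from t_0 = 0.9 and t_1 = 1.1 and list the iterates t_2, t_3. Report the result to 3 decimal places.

0.971, 0.977

p(0.9) = -0.38636, p(1.1) = 0.70458
t_2 = 1.10000 − 0.70458·(1.10000 − 0.90000) / (0.70458 − (-0.38636)) = 1.10000 − (0.14092)/(1.09094) = 0.97083
p(0.97083) = -0.03688
t_3 = 0.97083 − (-0.03688)·(0.97083 − 1.10000) / (-0.03688 − 0.70458) = 0.97083 − (0.00476)/(-0.74146) = 0.97725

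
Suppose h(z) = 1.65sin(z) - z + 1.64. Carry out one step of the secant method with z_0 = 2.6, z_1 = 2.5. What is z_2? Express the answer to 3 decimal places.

2.554

h(2.6) = -0.10942, h(2.5) = 0.12748
z_2 = 2.50000 − 0.12748·(2.50000 − 2.60000) / (0.12748 − (-0.10942)) = 2.50000 − (-0.01275)/(0.23690) = 2.55381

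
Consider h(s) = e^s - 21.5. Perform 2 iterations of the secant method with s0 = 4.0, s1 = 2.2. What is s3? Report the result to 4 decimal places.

3.2696

h(4.0) = 33.098150, h(2.2) = -12.474987
s2 = 2.200000 − (-12.474987)·(2.200000 − 4.000000) / (-12.474987 − 33.098150) = 2.200000 − (22.454976)/(-45.573137) = 2.692724
h(2.692724) = -6.728141
s3 = 2.692724 − (-6.728141)·(2.692724 − 2.200000) / (-6.728141 − (-12.474987)) = 2.692724 − (-3.315116)/(5.746845) = 3.269582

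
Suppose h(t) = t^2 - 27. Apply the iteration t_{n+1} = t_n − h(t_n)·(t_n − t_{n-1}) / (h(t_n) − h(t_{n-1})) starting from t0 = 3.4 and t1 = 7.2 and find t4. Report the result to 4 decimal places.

h(3.4) = -15.440000, h(7.2) = 24.840000
t2 = 7.200000 − 24.840000·(7.200000 − 3.400000) / (24.840000 − (-15.440000)) = 7.200000 − (94.392000)/(40.280000) = 4.856604
h(4.856604) = -3.413400
t3 = 4.856604 − (-3.413400)·(4.856604 − 7.200000) / (-3.413400 − 24.840000) = 4.856604 − (7.998948)/(-28.253400) = 5.139718
h(5.139718) = -0.583296
t4 = 5.139718 − (-0.583296)·(5.139718 − 4.856604) / (-0.583296 − (-3.413400)) = 5.139718 − (-0.165139)/(2.830104) = 5.198069

5.1981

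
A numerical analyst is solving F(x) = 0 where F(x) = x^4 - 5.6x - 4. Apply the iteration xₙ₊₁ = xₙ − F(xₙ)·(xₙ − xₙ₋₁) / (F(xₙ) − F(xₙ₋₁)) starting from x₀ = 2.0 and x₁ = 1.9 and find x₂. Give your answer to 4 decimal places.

1.9668

F(2.0) = 0.800000, F(1.9) = -1.607900
x₂ = 1.900000 − (-1.607900)·(1.900000 − 2.000000) / (-1.607900 − 0.800000) = 1.900000 − (0.160790)/(-2.407900) = 1.966776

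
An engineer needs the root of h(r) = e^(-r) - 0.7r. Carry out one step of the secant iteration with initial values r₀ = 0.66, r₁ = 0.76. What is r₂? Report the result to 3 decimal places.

h(0.66) = 0.05485, h(0.76) = -0.06433
r₂ = 0.76000 − (-0.06433)·(0.76000 − 0.66000) / (-0.06433 − 0.05485) = 0.76000 − (-0.00643)/(-0.11918) = 0.70602

0.706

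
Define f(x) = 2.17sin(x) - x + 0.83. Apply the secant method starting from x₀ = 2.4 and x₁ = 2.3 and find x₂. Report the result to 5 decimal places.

2.35870

f(2.4) = -0.1042449, f(2.3) = 0.1481803
x₂ = 2.3000000 − 0.1481803·(2.3000000 − 2.4000000) / (0.1481803 − (-0.1042449)) = 2.3000000 − (-0.0148180)/(0.2524252) = 2.3587027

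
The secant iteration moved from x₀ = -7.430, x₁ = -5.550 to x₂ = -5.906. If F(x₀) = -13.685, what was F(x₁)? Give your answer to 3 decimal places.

3.197

The secant line through (-7.430, -13.685) and (-5.550, F(x₁)) crosses zero at x₂ = -5.906.
So (-7.430, -13.685), (-5.550, F(x₁)), (-5.906, 0) are collinear:
F(x₁) = -13.685 · (-5.550 − (-5.906)) / (-7.430 − (-5.906)) = -13.685 · (0.35600)/(-1.52400) = 3.19676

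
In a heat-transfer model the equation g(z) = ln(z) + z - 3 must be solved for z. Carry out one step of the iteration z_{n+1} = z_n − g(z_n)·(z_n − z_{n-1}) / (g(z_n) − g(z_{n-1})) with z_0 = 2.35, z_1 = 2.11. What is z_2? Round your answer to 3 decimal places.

g(2.35) = 0.20442, g(2.11) = -0.14331
z_2 = 2.11000 − (-0.14331)·(2.11000 − 2.35000) / (-0.14331 − 0.20442) = 2.11000 − (0.03439)/(-0.34773) = 2.20891

2.209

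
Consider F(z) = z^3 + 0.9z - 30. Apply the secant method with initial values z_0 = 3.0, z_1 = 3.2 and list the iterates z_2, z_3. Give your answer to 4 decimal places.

F(3.0) = -0.300000, F(3.2) = 5.648000
z_2 = 3.200000 − 5.648000·(3.200000 − 3.000000) / (5.648000 − (-0.300000)) = 3.200000 − (1.129600)/(5.948000) = 3.010087
F(3.010087) = -0.017644
z_3 = 3.010087 − (-0.017644)·(3.010087 − 3.200000) / (-0.017644 − 5.648000) = 3.010087 − (0.003351)/(-5.665644) = 3.010679

3.0101, 3.0107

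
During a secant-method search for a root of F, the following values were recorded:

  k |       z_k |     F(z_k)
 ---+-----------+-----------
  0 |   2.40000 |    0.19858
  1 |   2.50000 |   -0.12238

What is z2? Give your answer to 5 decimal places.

z2 = 2.50000 − (-0.12238)·(2.50000 − 2.40000) / (-0.12238 − 0.19858)
   = 2.50000 − (-0.0122380)/(-0.3209600) = 2.4618706

2.46187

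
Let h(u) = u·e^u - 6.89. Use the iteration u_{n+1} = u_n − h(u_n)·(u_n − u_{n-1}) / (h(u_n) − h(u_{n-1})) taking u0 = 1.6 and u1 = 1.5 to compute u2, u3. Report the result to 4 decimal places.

h(1.6) = 1.034852, h(1.5) = -0.167466
u2 = 1.500000 − (-0.167466)·(1.500000 − 1.600000) / (-0.167466 − 1.034852) = 1.500000 − (0.016747)/(-1.202318) = 1.513929
h(1.513929) = -0.009876
u3 = 1.513929 − (-0.009876)·(1.513929 − 1.500000) / (-0.009876 − (-0.167466)) = 1.513929 − (-0.000138)/(0.157590) = 1.514802

1.5139, 1.5148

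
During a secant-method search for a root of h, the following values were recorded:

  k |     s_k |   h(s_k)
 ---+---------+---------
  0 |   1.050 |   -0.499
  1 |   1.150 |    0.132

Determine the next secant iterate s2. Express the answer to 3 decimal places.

1.129

s2 = 1.150 − 0.132·(1.150 − 1.050) / (0.132 − (-0.499))
   = 1.150 − (0.01320)/(0.63100) = 1.12908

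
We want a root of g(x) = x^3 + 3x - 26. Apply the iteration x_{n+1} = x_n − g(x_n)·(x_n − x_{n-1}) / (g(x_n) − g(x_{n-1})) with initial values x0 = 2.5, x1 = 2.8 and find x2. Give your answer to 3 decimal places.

g(2.5) = -2.87500, g(2.8) = 4.35200
x2 = 2.80000 − 4.35200·(2.80000 − 2.50000) / (4.35200 − (-2.87500)) = 2.80000 − (1.30560)/(7.22700) = 2.61934

2.619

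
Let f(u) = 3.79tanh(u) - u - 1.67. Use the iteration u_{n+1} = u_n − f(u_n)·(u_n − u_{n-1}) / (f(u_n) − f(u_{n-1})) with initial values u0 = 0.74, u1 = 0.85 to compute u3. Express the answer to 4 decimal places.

f(0.74) = -0.025540, f(0.85) = 0.099153
u2 = 0.850000 − 0.099153·(0.850000 − 0.740000) / (0.099153 − (-0.025540)) = 0.850000 − (0.010907)/(0.124693) = 0.762530
f(0.762530) = 0.002791
u3 = 0.762530 − 0.002791·(0.762530 − 0.850000) / (0.002791 − 0.099153) = 0.762530 − (-0.000244)/(-0.096362) = 0.759997

0.7600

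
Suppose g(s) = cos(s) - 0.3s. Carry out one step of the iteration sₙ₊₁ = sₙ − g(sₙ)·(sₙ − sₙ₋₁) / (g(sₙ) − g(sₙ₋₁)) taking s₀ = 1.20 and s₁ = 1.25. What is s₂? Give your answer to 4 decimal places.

g(1.20) = 0.002358, g(1.25) = -0.059678
s₂ = 1.250000 − (-0.059678)·(1.250000 − 1.200000) / (-0.059678 − 0.002358) = 1.250000 − (-0.002984)/(-0.062035) = 1.201900

1.2019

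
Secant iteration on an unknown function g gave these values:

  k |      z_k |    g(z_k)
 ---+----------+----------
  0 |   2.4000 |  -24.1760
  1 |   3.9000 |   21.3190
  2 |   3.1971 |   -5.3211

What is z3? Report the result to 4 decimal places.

z3 = 3.1971 − (-5.3211)·(3.1971 − 3.9000) / (-5.3211 − 21.3190)
   = 3.1971 − (3.740201)/(-26.640100) = 3.337497

3.3375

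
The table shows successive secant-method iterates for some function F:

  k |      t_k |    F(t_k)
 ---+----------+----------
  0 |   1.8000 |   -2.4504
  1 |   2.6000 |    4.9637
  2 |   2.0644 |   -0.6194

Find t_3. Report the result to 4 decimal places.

t_3 = 2.0644 − (-0.6194)·(2.0644 − 2.6000) / (-0.6194 − 4.9637)
   = 2.0644 − (0.331751)/(-5.583100) = 2.123821

2.1238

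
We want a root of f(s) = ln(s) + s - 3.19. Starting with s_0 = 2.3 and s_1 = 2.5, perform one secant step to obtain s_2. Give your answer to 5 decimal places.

2.34029

f(2.3) = -0.0570909, f(2.5) = 0.2262907
s_2 = 2.5000000 − 0.2262907·(2.5000000 − 2.3000000) / (0.2262907 − (-0.0570909)) = 2.5000000 − (0.0452581)/(0.2833816) = 2.3402926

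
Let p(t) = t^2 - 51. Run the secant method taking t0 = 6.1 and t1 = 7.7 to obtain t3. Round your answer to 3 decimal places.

p(6.1) = -13.79000, p(7.7) = 8.29000
t2 = 7.70000 − 8.29000·(7.70000 − 6.10000) / (8.29000 − (-13.79000)) = 7.70000 − (13.26400)/(22.08000) = 7.09928
p(7.09928) = -0.60029
t3 = 7.09928 − (-0.60029)·(7.09928 − 7.70000) / (-0.60029 − 8.29000) = 7.09928 − (0.36061)/(-8.89029) = 7.13984

7.140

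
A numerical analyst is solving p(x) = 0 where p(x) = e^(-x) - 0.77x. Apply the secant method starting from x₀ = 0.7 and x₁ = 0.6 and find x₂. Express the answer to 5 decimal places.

0.66718

p(0.7) = -0.0424147, p(0.6) = 0.0868116
x₂ = 0.6000000 − 0.0868116·(0.6000000 − 0.7000000) / (0.0868116 − (-0.0424147)) = 0.6000000 − (-0.0086812)/(0.1292263) = 0.6671780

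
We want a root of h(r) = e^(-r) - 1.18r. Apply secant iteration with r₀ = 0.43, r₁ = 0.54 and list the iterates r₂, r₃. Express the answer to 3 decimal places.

0.510, 0.509

h(0.43) = 0.14311, h(0.54) = -0.05445
r₂ = 0.54000 − (-0.05445)·(0.54000 − 0.43000) / (-0.05445 − 0.14311) = 0.54000 − (-0.00599)/(-0.19756) = 0.50968
h(0.50968) = -0.00074
r₃ = 0.50968 − (-0.00074)·(0.50968 − 0.54000) / (-0.00074 − (-0.05445)) = 0.50968 − (0.00002)/(0.05371) = 0.50927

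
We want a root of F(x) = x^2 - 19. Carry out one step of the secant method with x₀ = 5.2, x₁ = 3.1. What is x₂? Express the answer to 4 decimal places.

4.2313

F(5.2) = 8.040000, F(3.1) = -9.390000
x₂ = 3.100000 − (-9.390000)·(3.100000 − 5.200000) / (-9.390000 − 8.040000) = 3.100000 − (19.719000)/(-17.430000) = 4.231325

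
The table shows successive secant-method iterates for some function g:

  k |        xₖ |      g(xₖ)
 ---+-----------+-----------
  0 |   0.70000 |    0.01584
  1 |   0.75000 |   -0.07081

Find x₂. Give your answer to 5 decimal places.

x₂ = 0.75000 − (-0.07081)·(0.75000 − 0.70000) / (-0.07081 − 0.01584)
   = 0.75000 − (-0.0035405)/(-0.0866500) = 0.7091402

0.70914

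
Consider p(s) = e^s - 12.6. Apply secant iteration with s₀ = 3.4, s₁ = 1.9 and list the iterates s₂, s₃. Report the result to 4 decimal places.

p(3.4) = 17.364100, p(1.9) = -5.914106
s₂ = 1.900000 − (-5.914106)·(1.900000 − 3.400000) / (-5.914106 − 17.364100) = 1.900000 − (8.871158)/(-23.278206) = 2.281093
p(2.281093) = -2.812629
s₃ = 2.281093 − (-2.812629)·(2.281093 − 1.900000) / (-2.812629 − (-5.914106)) = 2.281093 − (-1.071873)/(3.101477) = 2.626694

2.2811, 2.6267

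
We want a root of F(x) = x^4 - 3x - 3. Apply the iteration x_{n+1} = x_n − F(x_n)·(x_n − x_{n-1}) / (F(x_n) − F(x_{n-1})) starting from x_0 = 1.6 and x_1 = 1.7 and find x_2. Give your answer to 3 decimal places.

1.683

F(1.6) = -1.24640, F(1.7) = 0.25210
x_2 = 1.70000 − 0.25210·(1.70000 − 1.60000) / (0.25210 − (-1.24640)) = 1.70000 − (0.02521)/(1.49850) = 1.68318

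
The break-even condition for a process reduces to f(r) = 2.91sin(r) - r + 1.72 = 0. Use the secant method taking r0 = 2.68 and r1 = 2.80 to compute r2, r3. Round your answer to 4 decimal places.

f(2.68) = 0.336040, f(2.80) = -0.105184
r2 = 2.800000 − (-0.105184)·(2.800000 − 2.680000) / (-0.105184 − 0.336040) = 2.800000 − (-0.012622)/(-0.441225) = 2.771393
f(2.771393) = 0.001450
r3 = 2.771393 − 0.001450·(2.771393 − 2.800000) / (0.001450 − (-0.105184)) = 2.771393 − (-0.000041)/(0.106634) = 2.771782

2.7714, 2.7718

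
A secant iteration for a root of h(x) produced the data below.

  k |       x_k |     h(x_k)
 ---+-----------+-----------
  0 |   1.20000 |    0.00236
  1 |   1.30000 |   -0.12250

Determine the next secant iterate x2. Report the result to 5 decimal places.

x2 = 1.30000 − (-0.12250)·(1.30000 − 1.20000) / (-0.12250 − 0.00236)
   = 1.30000 − (-0.0122500)/(-0.1248600) = 1.2018901

1.20189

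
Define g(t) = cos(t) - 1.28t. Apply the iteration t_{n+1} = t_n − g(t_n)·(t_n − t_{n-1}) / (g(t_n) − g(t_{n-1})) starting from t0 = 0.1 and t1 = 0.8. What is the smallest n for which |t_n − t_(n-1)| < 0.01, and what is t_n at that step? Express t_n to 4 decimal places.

n = 4, t_n = 0.6309

g(0.1) = 0.867004, g(0.8) = -0.327293
t2 = 0.800000 − (-0.327293)·(0.700000)/(-1.194297) = 0.608167;  |Δ| = 0.191833
g(0.608167) = 0.042242
t3 = 0.608167 − 0.042242·(-0.191833)/(0.369536) = 0.630096;  |Δ| = 0.021929
g(0.630096) = 0.001448
t4 = 0.630096 − 0.001448·(0.021929)/(-0.040794) = 0.630874;  |Δ| = 0.000778
|t4 − t3| = 0.000778 < 0.01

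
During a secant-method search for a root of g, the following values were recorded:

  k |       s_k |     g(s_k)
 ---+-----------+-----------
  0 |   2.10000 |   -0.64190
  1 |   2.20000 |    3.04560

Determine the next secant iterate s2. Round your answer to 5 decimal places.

s2 = 2.20000 − 3.04560·(2.20000 − 2.10000) / (3.04560 − (-0.64190))
   = 2.20000 − (0.3045600)/(3.6875000) = 2.1174075

2.11741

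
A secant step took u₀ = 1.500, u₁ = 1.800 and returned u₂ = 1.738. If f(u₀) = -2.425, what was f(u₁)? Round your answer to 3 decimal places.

The secant line through (1.500, -2.425) and (1.800, f(u₁)) crosses zero at u₂ = 1.738.
So (1.500, -2.425), (1.800, f(u₁)), (1.738, 0) are collinear:
f(u₁) = -2.425 · (1.800 − 1.738) / (1.500 − 1.738) = -2.425 · (0.06200)/(-0.23800) = 0.63172

0.632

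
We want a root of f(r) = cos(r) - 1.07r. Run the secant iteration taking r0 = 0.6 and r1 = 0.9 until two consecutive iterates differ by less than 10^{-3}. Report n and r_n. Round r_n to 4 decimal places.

n = 4, r_n = 0.7092

f(0.6) = 0.183336, f(0.9) = -0.341390
r2 = 0.900000 − (-0.341390)·(0.300000)/(-0.524726) = 0.704818;  |Δ| = 0.195182
f(0.704818) = 0.007574
r3 = 0.704818 − 0.007574·(-0.195182)/(0.348964) = 0.709054;  |Δ| = 0.004236
f(0.709054) = 0.000290
r4 = 0.709054 − 0.000290·(0.004236)/(-0.007285) = 0.709223;  |Δ| = 0.000168
|r4 − r3| = 0.000168 < 10^{-3}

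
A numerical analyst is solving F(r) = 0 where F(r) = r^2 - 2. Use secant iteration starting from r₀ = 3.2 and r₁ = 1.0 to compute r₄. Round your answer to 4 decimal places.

F(3.2) = 8.240000, F(1.0) = -1.000000
r₂ = 1.000000 − (-1.000000)·(1.000000 − 3.200000) / (-1.000000 − 8.240000) = 1.000000 − (2.200000)/(-9.240000) = 1.238095
F(1.238095) = -0.467120
r₃ = 1.238095 − (-0.467120)·(1.238095 − 1.000000) / (-0.467120 − (-1.000000)) = 1.238095 − (-0.111219)/(0.532880) = 1.446809
F(1.446809) = 0.093255
r₄ = 1.446809 − 0.093255·(1.446809 − 1.238095) / (0.093255 − (-0.467120)) = 1.446809 − (0.019464)/(0.560375) = 1.412075

1.4121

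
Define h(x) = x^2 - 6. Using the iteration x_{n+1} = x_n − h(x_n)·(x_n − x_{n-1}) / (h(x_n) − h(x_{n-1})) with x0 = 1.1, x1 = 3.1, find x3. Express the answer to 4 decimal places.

2.4240

h(1.1) = -4.790000, h(3.1) = 3.610000
x2 = 3.100000 − 3.610000·(3.100000 − 1.100000) / (3.610000 − (-4.790000)) = 3.100000 − (7.220000)/(8.400000) = 2.240476
h(2.240476) = -0.980266
x3 = 2.240476 − (-0.980266)·(2.240476 − 3.100000) / (-0.980266 − 3.610000) = 2.240476 − (0.842562)/(-4.590266) = 2.424030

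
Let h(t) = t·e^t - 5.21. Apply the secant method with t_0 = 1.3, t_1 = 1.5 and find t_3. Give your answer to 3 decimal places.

h(1.3) = -0.43991, h(1.5) = 1.51253
t_2 = 1.50000 − 1.51253·(1.50000 − 1.30000) / (1.51253 − (-0.43991)) = 1.50000 − (0.30251)/(1.95245) = 1.34506
h(1.34506) = -0.04707
t_3 = 1.34506 − (-0.04707)·(1.34506 − 1.50000) / (-0.04707 − 1.51253) = 1.34506 − (0.00729)/(-1.55961) = 1.34974

1.350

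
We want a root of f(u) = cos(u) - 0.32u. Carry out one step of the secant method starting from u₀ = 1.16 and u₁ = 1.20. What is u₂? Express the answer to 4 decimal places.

f(1.16) = 0.028140, f(1.20) = -0.021642
u₂ = 1.200000 − (-0.021642)·(1.200000 − 1.160000) / (-0.021642 − 0.028140) = 1.200000 − (-0.000866)/(-0.049782) = 1.182610

1.1826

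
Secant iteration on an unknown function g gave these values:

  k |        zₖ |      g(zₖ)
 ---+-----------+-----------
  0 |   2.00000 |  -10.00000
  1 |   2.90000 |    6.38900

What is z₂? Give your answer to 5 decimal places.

2.54915

z₂ = 2.90000 − 6.38900·(2.90000 − 2.00000) / (6.38900 − (-10.00000))
   = 2.90000 − (5.7501000)/(16.3890000) = 2.5491488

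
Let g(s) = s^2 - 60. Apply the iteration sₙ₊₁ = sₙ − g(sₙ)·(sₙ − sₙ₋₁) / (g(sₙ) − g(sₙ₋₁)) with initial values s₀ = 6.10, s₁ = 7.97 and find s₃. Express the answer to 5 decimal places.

7.74559

g(6.10) = -22.7900000, g(7.97) = 3.5209000
s₂ = 7.9700000 − 3.5209000·(7.9700000 − 6.1000000) / (3.5209000 − (-22.7900000)) = 7.9700000 − (6.5840830)/(26.3109000) = 7.7197584
g(7.7197584) = -0.4053310
s₃ = 7.7197584 − (-0.4053310)·(7.7197584 − 7.9700000) / (-0.4053310 − 3.5209000) = 7.7197584 − (0.1014307)/(-3.9262310) = 7.7455925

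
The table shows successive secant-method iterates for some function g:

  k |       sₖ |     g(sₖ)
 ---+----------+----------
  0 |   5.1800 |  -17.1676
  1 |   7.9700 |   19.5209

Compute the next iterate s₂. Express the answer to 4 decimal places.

6.4855

s₂ = 7.9700 − 19.5209·(7.9700 − 5.1800) / (19.5209 − (-17.1676))
   = 7.9700 − (54.463311)/(36.688500) = 6.485521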